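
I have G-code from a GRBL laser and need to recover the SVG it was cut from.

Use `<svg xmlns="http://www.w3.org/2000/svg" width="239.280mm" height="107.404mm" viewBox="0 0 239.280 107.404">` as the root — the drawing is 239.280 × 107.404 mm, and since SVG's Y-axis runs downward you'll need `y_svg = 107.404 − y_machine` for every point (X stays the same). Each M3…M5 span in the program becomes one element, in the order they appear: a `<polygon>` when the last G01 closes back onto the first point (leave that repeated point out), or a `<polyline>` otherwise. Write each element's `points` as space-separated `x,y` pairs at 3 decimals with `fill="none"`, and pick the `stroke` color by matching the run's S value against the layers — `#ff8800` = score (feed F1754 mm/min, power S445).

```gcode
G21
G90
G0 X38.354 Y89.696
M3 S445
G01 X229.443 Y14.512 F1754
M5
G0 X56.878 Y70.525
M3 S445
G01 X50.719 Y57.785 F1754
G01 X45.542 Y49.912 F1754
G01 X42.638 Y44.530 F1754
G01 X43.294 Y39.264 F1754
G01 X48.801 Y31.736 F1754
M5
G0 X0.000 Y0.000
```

<svg xmlns="http://www.w3.org/2000/svg" width="239.280mm" height="107.404mm" viewBox="0 0 239.280 107.404">
  <polyline points="38.354,17.708 229.443,92.892" fill="none" stroke="#ff8800"/>
  <polyline points="56.878,36.879 50.719,49.619 45.542,57.492 42.638,62.874 43.294,68.140 48.801,75.668" fill="none" stroke="#ff8800"/>
</svg>

y_svg = 107.404 − y_m. Every run uses S445, so all elements get stroke `#ff8800` (score).

[1] open run; points: 38.354,17.708 229.443,92.892

[2] open run; points: 56.878,36.879 50.719,49.619 45.542,57.492 42.638,62.874 43.294,68.140 48.801,75.668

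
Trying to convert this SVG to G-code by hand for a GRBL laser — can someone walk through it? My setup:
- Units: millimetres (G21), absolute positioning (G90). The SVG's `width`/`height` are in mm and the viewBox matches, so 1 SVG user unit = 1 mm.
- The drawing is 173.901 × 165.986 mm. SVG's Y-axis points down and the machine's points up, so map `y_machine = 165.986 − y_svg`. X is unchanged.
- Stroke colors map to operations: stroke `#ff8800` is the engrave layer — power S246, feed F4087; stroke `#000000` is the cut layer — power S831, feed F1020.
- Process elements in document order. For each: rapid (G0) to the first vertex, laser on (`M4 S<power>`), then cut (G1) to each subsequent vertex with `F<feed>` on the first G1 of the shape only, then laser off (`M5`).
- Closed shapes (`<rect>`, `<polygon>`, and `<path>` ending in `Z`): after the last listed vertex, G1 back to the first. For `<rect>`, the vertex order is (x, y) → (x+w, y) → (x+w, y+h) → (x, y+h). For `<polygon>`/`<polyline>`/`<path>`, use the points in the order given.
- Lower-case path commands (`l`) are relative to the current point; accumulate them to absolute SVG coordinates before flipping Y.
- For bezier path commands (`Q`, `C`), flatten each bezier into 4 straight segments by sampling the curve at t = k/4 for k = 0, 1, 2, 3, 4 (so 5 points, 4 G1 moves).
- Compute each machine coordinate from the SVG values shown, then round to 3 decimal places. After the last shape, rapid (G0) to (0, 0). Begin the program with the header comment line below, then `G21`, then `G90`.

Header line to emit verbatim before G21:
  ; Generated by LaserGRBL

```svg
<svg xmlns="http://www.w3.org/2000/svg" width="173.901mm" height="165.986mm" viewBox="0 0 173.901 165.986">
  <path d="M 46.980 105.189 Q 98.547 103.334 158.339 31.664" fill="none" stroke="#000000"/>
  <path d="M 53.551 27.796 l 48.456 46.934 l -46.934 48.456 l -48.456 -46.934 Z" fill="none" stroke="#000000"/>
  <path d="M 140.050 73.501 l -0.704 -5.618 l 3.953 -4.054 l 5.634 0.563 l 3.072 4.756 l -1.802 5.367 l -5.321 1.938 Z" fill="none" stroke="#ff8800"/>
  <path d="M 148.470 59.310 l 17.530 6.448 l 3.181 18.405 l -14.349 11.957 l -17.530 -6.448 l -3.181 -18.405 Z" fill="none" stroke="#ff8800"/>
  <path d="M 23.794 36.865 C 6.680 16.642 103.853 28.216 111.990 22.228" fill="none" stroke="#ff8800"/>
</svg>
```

; Generated by LaserGRBL
G21
G90
G0 X46.980 Y60.797
M4 S831
G1 X73.278 Y66.088 F1020
G1 X100.603 Y80.106
G1 X128.957 Y102.850
G1 X158.339 Y134.322
M5
G0 X53.551 Y138.190
M4 S831
G1 X102.007 Y91.256 F1020
G1 X55.073 Y42.800
G1 X6.617 Y89.734
G1 X53.551 Y138.190
M5
G0 X140.050 Y92.485
M4 S246
G1 X139.346 Y98.103 F4087
G1 X143.299 Y102.157
G1 X148.933 Y101.594
G1 X152.005 Y96.838
G1 X150.203 Y91.471
G1 X144.882 Y89.533
G1 X140.050 Y92.485
M5
G0 X148.470 Y106.676
M4 S246
G1 X166.000 Y100.228 F4087
G1 X169.181 Y81.823
G1 X154.832 Y69.866
G1 X137.302 Y76.314
G1 X134.121 Y94.719
G1 X148.470 Y106.676
M5
G0 X23.794 Y129.121
M4 S246
G1 X29.210 Y139.098 F4087
G1 X58.423 Y141.778
G1 X92.370 Y141.789
G1 X111.990 Y143.758
M5
G0 X0.000 Y0.000

viewBox `0 0 173.901 165.986` with mm width/height → 1 unit = 1 mm. Flip: y_m = 165.986 − y_svg.

**Shape 1** — `<path>` quadratic bezier, stroke `#000000` → cut (S831, F1020). Control points (SVG): P0=(46.980,105.189), P1=(98.547,103.334), P2=(158.339,31.664); sampled at t=k/4. Machine vertices: (46.980,60.797) → (73.278,66.088) → (100.603,80.106) → (128.957,102.850) → (158.339,134.322). Open path.

**Shape 2** — `<path>` regular polygon, stroke `#000000` → cut (S831, F1020). Machine vertices: (53.551,138.190) → (102.007,91.256) → (55.073,42.800) → (6.617,89.734) → (53.551,138.190). Closed: final G1 returns to the first vertex.

**Shape 3** — `<path>` regular polygon, stroke `#ff8800` → engrave (S246, F4087). Machine vertices: (140.050,92.485) → (139.346,98.103) → (143.299,102.157) → (148.933,101.594) → (152.005,96.838) → (150.203,91.471) → (144.882,89.533) → (140.050,92.485). Closed: final G1 returns to the first vertex.

**Shape 4** — `<path>` regular polygon, stroke `#ff8800` → engrave (S246, F4087). Machine vertices: (148.470,106.676) → (166.000,100.228) → (169.181,81.823) → (154.832,69.866) → (137.302,76.314) → (134.121,94.719) → (148.470,106.676). Closed: final G1 returns to the first vertex.

**Shape 5** — `<path>` cubic bezier, stroke `#ff8800` → engrave (S246, F4087). Control points (SVG): P0=(23.794,36.865), P1=(6.680,16.642), P2=(103.853,28.216), P3=(111.990,22.228); sampled at t=k/4. Machine vertices: (23.794,129.121) → (29.210,139.098) → (58.423,141.778) → (92.370,141.789) → (111.990,143.758). Open path.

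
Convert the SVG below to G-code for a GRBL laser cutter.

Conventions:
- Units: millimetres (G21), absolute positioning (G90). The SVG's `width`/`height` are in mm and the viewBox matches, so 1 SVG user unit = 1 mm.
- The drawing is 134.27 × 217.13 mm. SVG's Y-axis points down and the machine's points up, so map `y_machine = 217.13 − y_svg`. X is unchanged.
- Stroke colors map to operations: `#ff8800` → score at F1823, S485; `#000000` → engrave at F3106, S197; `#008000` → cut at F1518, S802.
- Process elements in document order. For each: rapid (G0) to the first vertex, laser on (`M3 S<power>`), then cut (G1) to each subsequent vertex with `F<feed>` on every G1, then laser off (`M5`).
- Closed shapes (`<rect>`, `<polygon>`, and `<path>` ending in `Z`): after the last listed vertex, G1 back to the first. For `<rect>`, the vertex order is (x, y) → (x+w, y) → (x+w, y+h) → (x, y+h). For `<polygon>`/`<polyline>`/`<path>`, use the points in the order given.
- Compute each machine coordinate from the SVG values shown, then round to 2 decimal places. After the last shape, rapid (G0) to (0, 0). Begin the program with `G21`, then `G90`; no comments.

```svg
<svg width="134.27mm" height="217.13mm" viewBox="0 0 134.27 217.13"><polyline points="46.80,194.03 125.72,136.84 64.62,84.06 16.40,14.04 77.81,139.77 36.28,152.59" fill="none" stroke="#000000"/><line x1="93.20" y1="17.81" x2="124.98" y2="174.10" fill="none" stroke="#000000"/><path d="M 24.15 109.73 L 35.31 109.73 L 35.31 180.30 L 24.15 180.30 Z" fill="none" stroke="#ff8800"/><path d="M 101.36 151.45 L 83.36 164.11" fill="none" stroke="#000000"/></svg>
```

G21
G90
G0 X46.80 Y23.10
M3 S197
G1 X125.72 Y80.29 F3106
G1 X64.62 Y133.07 F3106
G1 X16.40 Y203.09 F3106
G1 X77.81 Y77.36 F3106
G1 X36.28 Y64.54 F3106
M5
G0 X93.20 Y199.32
M3 S197
G1 X124.98 Y43.03 F3106
M5
G0 X24.15 Y107.40
M3 S485
G1 X35.31 Y107.40 F1823
G1 X35.31 Y36.83 F1823
G1 X24.15 Y36.83 F1823
G1 X24.15 Y107.40 F1823
M5
G0 X101.36 Y65.68
M3 S197
G1 X83.36 Y53.02 F3106
M5
G0 X0.00 Y0.00

1 u = 1 mm; y_m = 217.13 − y.

[1] `<polyline>` open polyline, #000000→engrave S197 F3106: (46.80,23.10) → (125.72,80.29) → (64.62,133.07) → (16.40,203.09) → (77.81,77.36) → (36.28,64.54)

[2] `<line>` line segment, #000000→engrave S197 F3106: (93.20,199.32) → (124.98,43.03)

[3] `<path>` rectangle, #ff8800→score S485 F1823: (24.15,107.40) → (35.31,107.40) → (35.31,36.83) → (24.15,36.83) → (24.15,107.40) (closed)

[4] `<path>` line segment, #000000→engrave S197 F3106: (101.36,65.68) → (83.36,53.02)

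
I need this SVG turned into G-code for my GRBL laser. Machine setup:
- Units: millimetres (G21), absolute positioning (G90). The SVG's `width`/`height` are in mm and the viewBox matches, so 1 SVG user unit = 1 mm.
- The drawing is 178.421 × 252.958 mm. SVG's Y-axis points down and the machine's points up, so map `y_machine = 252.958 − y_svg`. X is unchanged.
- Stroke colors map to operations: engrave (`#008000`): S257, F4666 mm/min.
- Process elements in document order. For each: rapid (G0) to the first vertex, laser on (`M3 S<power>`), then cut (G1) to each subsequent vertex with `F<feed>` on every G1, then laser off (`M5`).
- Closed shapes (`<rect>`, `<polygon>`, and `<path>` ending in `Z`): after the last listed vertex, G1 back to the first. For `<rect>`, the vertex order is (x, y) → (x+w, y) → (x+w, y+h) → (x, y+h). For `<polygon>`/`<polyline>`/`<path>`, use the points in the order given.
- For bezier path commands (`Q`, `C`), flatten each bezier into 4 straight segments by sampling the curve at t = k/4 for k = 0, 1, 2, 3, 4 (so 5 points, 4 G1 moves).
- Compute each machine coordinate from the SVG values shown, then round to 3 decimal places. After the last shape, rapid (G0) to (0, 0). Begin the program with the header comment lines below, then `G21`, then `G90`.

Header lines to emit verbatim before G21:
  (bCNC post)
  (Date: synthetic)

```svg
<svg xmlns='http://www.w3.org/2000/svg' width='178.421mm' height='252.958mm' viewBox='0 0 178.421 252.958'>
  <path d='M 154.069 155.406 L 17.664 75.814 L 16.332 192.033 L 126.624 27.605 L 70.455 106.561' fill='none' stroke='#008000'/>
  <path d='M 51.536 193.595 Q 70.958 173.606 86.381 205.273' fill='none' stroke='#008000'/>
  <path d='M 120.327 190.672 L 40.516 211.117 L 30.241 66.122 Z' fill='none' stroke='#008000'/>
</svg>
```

Since the viewBox matches the mm dimensions, user units are millimetres directly. The only transform is the Y-flip y_m = 252.958 − y_svg.

Shape 1 is a open polyline drawn with `<path>`. Its stroke #008000 means engrave at S257, F4666. After flipping Y the toolpath is (154.069,97.552) → (17.664,177.144) → (16.332,60.925) → (126.624,225.353) → (70.455,146.397).

Shape 2 is a quadratic bezier drawn with `<path>`. Its stroke #008000 means engrave at S257, F4666. After flipping Y the toolpath is (51.536,59.363) → (60.997,66.129) → (69.958,66.438) → (78.420,60.290) → (86.381,47.685).

Shape 3 is a closed polygon drawn with `<path>`. Its stroke #008000 means engrave at S257, F4666. After flipping Y the toolpath is (120.327,62.286) → (40.516,41.841) → (30.241,186.836) → (120.327,62.286), returning to the start.

(bCNC post)
(Date: synthetic)
G21
G90
G0 X154.069 Y97.552
M3 S257
G1 X17.664 Y177.144 F4666
G1 X16.332 Y60.925 F4666
G1 X126.624 Y225.353 F4666
G1 X70.455 Y146.397 F4666
M5
G0 X51.536 Y59.363
M3 S257
G1 X60.997 Y66.129 F4666
G1 X69.958 Y66.438 F4666
G1 X78.420 Y60.290 F4666
G1 X86.381 Y47.685 F4666
M5
G0 X120.327 Y62.286
M3 S257
G1 X40.516 Y41.841 F4666
G1 X30.241 Y186.836 F4666
G1 X120.327 Y62.286 F4666
M5
G0 X0.000 Y0.000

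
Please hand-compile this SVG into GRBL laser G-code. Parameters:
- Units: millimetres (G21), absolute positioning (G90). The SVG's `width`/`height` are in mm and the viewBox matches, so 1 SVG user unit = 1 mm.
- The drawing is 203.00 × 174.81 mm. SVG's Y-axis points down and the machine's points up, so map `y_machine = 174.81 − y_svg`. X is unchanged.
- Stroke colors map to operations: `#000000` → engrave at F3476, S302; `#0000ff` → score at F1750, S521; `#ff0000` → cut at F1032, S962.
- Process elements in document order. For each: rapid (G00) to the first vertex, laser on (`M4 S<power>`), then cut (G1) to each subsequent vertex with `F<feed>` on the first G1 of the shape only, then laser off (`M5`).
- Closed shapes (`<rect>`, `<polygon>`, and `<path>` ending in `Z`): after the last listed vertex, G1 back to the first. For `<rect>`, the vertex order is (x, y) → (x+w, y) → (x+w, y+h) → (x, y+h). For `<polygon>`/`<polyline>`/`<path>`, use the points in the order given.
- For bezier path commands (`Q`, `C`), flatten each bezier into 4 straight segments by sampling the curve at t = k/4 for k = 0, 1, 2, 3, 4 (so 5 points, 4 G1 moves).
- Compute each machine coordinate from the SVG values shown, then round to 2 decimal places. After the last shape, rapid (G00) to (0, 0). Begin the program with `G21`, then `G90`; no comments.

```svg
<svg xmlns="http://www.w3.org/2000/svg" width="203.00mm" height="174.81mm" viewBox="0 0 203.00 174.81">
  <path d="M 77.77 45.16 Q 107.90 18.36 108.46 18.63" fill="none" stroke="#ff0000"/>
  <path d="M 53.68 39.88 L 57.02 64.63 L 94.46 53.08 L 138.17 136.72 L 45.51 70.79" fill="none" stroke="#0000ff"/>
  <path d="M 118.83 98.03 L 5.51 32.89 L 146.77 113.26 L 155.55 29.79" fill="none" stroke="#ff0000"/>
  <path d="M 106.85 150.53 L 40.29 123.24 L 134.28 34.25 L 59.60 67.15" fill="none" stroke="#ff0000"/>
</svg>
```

G21
G90
G00 X77.77 Y129.65
M4 S962
G1 X90.99 Y141.36 F1032
G1 X100.51 Y149.68
G1 X106.33 Y154.62
G1 X108.46 Y156.18
M5
G00 X53.68 Y134.93
M4 S521
G1 X57.02 Y110.18 F1750
G1 X94.46 Y121.73
G1 X138.17 Y38.09
G1 X45.51 Y104.02
M5
G00 X118.83 Y76.78
M4 S962
G1 X5.51 Y141.92 F1032
G1 X146.77 Y61.55
G1 X155.55 Y145.02
M5
G00 X106.85 Y24.28
M4 S962
G1 X40.29 Y51.57 F1032
G1 X134.28 Y140.56
G1 X59.60 Y107.66
M5
G00 X0.00 Y0.00

1 u = 1 mm; y_m = 174.81 − y.

[1] `<path>` quadratic bezier, #ff0000→cut S962 F1032: (77.77,129.65) → (90.99,141.36) → (100.51,149.68) → (106.33,154.62) → (108.46,156.18)

[2] `<path>` open polyline, #0000ff→score S521 F1750: (53.68,134.93) → (57.02,110.18) → (94.46,121.73) → (138.17,38.09) → (45.51,104.02)

[3] `<path>` open polyline, #ff0000→cut S962 F1032: (118.83,76.78) → (5.51,141.92) → (146.77,61.55) → (155.55,145.02)

[4] `<path>` open polyline, #ff0000→cut S962 F1032: (106.85,24.28) → (40.29,51.57) → (134.28,140.56) → (59.60,107.66)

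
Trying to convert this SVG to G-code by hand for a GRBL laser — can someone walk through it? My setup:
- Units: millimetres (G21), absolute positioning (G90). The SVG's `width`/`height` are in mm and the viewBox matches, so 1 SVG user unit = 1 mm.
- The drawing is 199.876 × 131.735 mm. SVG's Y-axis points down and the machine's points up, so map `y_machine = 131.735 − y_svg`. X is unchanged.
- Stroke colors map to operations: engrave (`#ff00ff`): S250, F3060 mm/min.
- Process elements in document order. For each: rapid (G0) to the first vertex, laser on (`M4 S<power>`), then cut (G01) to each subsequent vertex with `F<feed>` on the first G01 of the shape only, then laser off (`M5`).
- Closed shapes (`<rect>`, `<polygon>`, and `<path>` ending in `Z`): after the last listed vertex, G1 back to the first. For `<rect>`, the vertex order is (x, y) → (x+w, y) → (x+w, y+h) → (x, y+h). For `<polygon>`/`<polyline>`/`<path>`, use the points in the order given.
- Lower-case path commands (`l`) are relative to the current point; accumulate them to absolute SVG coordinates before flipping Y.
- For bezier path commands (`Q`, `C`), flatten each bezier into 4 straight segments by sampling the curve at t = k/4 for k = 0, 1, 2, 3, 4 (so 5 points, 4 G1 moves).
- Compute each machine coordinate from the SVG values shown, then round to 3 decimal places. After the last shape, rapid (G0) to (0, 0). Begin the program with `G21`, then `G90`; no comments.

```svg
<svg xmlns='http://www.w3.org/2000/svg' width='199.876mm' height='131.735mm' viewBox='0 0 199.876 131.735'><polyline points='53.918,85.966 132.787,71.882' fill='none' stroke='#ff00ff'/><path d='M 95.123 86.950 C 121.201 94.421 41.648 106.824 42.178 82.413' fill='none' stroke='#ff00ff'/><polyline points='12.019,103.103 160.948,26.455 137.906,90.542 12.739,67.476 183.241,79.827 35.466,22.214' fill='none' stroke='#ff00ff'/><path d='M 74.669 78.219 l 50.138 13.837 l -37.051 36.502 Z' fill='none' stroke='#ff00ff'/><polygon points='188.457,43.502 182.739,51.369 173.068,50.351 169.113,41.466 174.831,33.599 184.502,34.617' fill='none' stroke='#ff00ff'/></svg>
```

G21
G90
G0 X53.918 Y45.769
M4 S250
G01 X132.787 Y59.853 F3060
M5
G0 X95.123 Y44.785
M4 S250
G01 X97.777 Y38.909 F3060
G01 X78.231 Y35.098
G01 X53.894 Y37.264
G01 X42.178 Y49.322
M5
G0 X12.019 Y28.632
M4 S250
G01 X160.948 Y105.280 F3060
G01 X137.906 Y41.193
G01 X12.739 Y64.259
G01 X183.241 Y51.908
G01 X35.466 Y109.521
M5
G0 X74.669 Y53.516
M4 S250
G01 X124.807 Y39.679 F3060
G01 X87.756 Y3.177
G01 X74.669 Y53.516
M5
G0 X188.457 Y88.233
M4 S250
G01 X182.739 Y80.366 F3060
G01 X173.068 Y81.384
G01 X169.113 Y90.269
G01 X174.831 Y98.136
G01 X184.502 Y97.118
G01 X188.457 Y88.233
M5
G0 X0.000 Y0.000

Since the viewBox matches the mm dimensions, user units are millimetres directly. The only transform is the Y-flip y_m = 131.735 − y_svg.

Shape 1 is a line segment drawn with `<polyline>`. Its stroke #ff00ff means engrave at S250, F3060. After flipping Y the toolpath is (53.918,45.769) → (132.787,59.853).

Shape 2 is a cubic bezier drawn with `<path>`. Its stroke #ff00ff means engrave at S250, F3060. After flipping Y the toolpath is (95.123,44.785) → (97.777,38.909) → (78.231,35.098) → (53.894,37.264) → (42.178,49.322).

Shape 3 is a open polyline drawn with `<polyline>`. Its stroke #ff00ff means engrave at S250, F3060. After flipping Y the toolpath is (12.019,28.632) → (160.948,105.280) → (137.906,41.193) → (12.739,64.259) → (183.241,51.908) → (35.466,109.521).

Shape 4 is a regular polygon drawn with `<path>`. Its stroke #ff00ff means engrave at S250, F3060. After flipping Y the toolpath is (74.669,53.516) → (124.807,39.679) → (87.756,3.177) → (74.669,53.516), returning to the start.

Shape 5 is a regular polygon drawn with `<polygon>`. Its stroke #ff00ff means engrave at S250, F3060. After flipping Y the toolpath is (188.457,88.233) → (182.739,80.366) → (173.068,81.384) → (169.113,90.269) → (174.831,98.136) → (184.502,97.118) → (188.457,88.233), returning to the start.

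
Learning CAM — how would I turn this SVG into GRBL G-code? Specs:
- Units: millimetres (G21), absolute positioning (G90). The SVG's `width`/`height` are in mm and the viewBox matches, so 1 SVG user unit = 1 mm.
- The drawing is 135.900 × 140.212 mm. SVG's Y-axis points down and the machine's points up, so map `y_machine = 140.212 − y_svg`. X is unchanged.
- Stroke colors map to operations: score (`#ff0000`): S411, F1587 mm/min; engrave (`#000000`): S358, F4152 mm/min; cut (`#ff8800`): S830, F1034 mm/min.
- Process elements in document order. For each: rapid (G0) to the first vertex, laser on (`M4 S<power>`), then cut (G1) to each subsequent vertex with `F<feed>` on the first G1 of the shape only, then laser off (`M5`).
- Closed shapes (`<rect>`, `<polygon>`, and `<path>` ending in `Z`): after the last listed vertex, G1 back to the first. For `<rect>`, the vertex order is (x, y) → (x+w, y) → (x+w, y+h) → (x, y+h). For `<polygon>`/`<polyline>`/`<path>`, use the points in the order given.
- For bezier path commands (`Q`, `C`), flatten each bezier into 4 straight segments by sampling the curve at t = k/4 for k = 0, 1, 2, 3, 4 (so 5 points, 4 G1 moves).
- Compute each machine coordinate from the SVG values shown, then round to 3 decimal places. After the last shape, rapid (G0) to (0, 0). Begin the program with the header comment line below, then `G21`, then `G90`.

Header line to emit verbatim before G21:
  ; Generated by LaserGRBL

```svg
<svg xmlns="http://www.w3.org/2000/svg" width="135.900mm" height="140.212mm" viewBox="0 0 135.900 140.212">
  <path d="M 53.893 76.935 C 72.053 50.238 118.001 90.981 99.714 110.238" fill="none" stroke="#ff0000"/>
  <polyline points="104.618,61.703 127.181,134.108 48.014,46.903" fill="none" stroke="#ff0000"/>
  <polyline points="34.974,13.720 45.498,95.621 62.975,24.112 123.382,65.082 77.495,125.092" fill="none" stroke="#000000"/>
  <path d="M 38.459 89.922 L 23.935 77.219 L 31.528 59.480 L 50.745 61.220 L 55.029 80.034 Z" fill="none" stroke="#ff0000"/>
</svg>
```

; Generated by LaserGRBL
G21
G90
G0 X53.893 Y63.277
M4 S411
G1 X71.285 Y72.044 F1587
G1 X90.471 Y63.858
G1 X102.823 Y47.056
G1 X99.714 Y29.974
M5
G0 X104.618 Y78.509
M4 S411
G1 X127.181 Y6.104 F1587
G1 X48.014 Y93.309
M5
G0 X34.974 Y126.492
M4 S358
G1 X45.498 Y44.591 F4152
G1 X62.975 Y116.100
G1 X123.382 Y75.130
G1 X77.495 Y15.120
M5
G0 X38.459 Y50.290
M4 S411
G1 X23.935 Y62.993 F1587
G1 X31.528 Y80.732
G1 X50.745 Y78.992
G1 X55.029 Y60.178
G1 X38.459 Y50.290
M5
G0 X0.000 Y0.000

1 u = 1 mm; y_m = 140.212 − y.

[1] `<path>` cubic bezier, #ff0000→score S411 F1587: (53.893,63.277) → (71.285,72.044) → (90.471,63.858) → (102.823,47.056) → (99.714,29.974)

[2] `<polyline>` open polyline, #ff0000→score S411 F1587: (104.618,78.509) → (127.181,6.104) → (48.014,93.309)

[3] `<polyline>` open polyline, #000000→engrave S358 F4152: (34.974,126.492) → (45.498,44.591) → (62.975,116.100) → (123.382,75.130) → (77.495,15.120)

[4] `<path>` regular polygon, #ff0000→score S411 F1587: (38.459,50.290) → (23.935,62.993) → (31.528,80.732) → (50.745,78.992) → (55.029,60.178) → (38.459,50.290) (closed)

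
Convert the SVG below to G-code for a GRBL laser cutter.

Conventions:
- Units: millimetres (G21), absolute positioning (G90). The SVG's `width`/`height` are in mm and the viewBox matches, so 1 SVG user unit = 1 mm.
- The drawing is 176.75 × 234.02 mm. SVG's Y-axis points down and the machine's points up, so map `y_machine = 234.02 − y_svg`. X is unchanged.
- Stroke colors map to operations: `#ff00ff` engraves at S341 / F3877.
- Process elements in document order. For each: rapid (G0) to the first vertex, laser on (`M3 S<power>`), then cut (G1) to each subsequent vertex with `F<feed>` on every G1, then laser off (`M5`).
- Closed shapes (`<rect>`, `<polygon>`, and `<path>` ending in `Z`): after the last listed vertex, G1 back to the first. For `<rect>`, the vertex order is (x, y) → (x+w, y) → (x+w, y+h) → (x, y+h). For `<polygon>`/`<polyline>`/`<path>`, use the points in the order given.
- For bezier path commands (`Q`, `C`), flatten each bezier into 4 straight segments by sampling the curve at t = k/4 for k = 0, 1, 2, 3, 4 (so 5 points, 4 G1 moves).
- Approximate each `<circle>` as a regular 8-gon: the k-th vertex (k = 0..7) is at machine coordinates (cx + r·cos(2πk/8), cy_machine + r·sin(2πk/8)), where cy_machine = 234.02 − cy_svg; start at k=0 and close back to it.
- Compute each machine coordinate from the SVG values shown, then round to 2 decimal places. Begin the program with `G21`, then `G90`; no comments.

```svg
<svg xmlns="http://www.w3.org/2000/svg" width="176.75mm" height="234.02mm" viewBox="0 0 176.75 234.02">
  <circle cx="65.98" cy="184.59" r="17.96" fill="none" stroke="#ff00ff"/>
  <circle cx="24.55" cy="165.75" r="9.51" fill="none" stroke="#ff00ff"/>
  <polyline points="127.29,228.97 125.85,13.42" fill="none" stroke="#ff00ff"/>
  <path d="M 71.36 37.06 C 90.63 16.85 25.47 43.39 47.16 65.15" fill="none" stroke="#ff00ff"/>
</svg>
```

viewBox `0 0 176.75 234.02` with mm width/height → 1 unit = 1 mm. Flip: y_m = 234.02 − y_svg.

**Shape 1** — `<circle>` circle, stroke `#ff00ff` → engrave (S341, F3877). Machine vertices: (83.94,49.43) → (78.68,62.13) → (65.98,67.39) → (53.28,62.13) → (48.02,49.43) → (53.28,36.73) → (65.98,31.47) → (78.68,36.73) → (83.94,49.43). Closed: final G1 returns to the first vertex.

**Shape 2** — `<circle>` circle, stroke `#ff00ff` → engrave (S341, F3877). Machine vertices: (34.06,68.27) → (31.27,74.99) → (24.55,77.78) → (17.83,74.99) → (15.04,68.27) → (17.83,61.55) → (24.55,58.76) → (31.27,61.55) → (34.06,68.27). Closed: final G1 returns to the first vertex.

**Shape 3** — `<polyline>` line segment, stroke `#ff00ff` → engrave (S341, F3877). Machine vertices: (127.29,5.05) → (125.85,220.60). Open path.

**Shape 4** — `<path>` cubic bezier, stroke `#ff00ff` → engrave (S341, F3877). Control points (SVG): P0=(71.36,37.06), P1=(90.63,16.85), P2=(25.47,43.39), P3=(47.16,65.15); sampled at t=k/4. Machine vertices: (71.36,196.96) → (72.66,204.16) → (58.35,198.65) → (44.50,185.28) → (47.16,168.87). Open path.

G21
G90
G0 X83.94 Y49.43
M3 S341
G1 X78.68 Y62.13 F3877
G1 X65.98 Y67.39 F3877
G1 X53.28 Y62.13 F3877
G1 X48.02 Y49.43 F3877
G1 X53.28 Y36.73 F3877
G1 X65.98 Y31.47 F3877
G1 X78.68 Y36.73 F3877
G1 X83.94 Y49.43 F3877
M5
G0 X34.06 Y68.27
M3 S341
G1 X31.27 Y74.99 F3877
G1 X24.55 Y77.78 F3877
G1 X17.83 Y74.99 F3877
G1 X15.04 Y68.27 F3877
G1 X17.83 Y61.55 F3877
G1 X24.55 Y58.76 F3877
G1 X31.27 Y61.55 F3877
G1 X34.06 Y68.27 F3877
M5
G0 X127.29 Y5.05
M3 S341
G1 X125.85 Y220.60 F3877
M5
G0 X71.36 Y196.96
M3 S341
G1 X72.66 Y204.16 F3877
G1 X58.35 Y198.65 F3877
G1 X44.50 Y185.28 F3877
G1 X47.16 Y168.87 F3877
M5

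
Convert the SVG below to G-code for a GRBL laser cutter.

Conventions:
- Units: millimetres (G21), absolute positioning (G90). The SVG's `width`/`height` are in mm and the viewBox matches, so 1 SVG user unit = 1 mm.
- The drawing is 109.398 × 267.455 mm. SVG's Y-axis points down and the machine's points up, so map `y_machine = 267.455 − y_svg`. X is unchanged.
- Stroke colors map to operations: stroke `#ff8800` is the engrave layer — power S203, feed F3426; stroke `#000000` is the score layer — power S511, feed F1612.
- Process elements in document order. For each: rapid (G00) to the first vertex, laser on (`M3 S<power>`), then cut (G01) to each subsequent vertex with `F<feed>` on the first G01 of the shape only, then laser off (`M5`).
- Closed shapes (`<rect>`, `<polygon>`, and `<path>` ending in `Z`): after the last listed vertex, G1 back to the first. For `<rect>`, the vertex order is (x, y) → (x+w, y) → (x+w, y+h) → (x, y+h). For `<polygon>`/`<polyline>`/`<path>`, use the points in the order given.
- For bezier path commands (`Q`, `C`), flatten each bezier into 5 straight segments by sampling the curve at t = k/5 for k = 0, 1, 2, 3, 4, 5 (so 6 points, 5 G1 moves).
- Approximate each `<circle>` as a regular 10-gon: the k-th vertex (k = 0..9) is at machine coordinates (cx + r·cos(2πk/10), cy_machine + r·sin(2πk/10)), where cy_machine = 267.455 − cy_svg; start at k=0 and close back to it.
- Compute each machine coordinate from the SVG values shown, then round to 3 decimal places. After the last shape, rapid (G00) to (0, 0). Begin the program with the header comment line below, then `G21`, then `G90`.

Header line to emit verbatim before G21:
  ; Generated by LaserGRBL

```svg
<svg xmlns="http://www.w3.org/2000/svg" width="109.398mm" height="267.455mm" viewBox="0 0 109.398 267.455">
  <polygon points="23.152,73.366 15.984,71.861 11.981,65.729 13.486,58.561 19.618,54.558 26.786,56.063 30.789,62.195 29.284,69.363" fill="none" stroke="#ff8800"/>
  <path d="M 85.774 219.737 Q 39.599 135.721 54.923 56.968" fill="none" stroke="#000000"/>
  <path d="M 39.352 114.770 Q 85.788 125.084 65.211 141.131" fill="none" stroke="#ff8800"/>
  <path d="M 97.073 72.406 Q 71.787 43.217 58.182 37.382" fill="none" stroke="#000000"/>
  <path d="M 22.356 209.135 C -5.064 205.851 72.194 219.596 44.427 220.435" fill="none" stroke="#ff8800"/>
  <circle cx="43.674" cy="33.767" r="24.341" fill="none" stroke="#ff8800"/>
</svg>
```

; Generated by LaserGRBL
G21
G90
G00 X23.152 Y194.089
M3 S203
G01 X15.984 Y195.594 F3426
G01 X11.981 Y201.726
G01 X13.486 Y208.894
G01 X19.618 Y212.897
G01 X26.786 Y211.392
G01 X30.789 Y205.260
G01 X29.284 Y198.092
G01 X23.152 Y194.089
M5
G00 X85.774 Y47.718
M3 S511
G01 X69.764 Y81.114 F1612
G01 X58.674 Y114.089
G01 X52.504 Y146.643
G01 X51.253 Y178.775
G01 X54.923 Y210.487
M5
G00 X39.352 Y152.685
M3 S203
G01 X55.246 Y148.330 F3426
G01 X65.779 Y143.517
G01 X70.951 Y138.244
G01 X70.761 Y132.513
G01 X65.211 Y126.324
M5
G00 X97.073 Y195.049
M3 S511
G01 X87.426 Y205.790 F1612
G01 X78.713 Y214.664
G01 X70.935 Y221.668
G01 X64.091 Y226.805
G01 X58.182 Y230.073
M5
G00 X22.356 Y58.320
M3 S203
G01 X16.788 Y58.486 F3426
G01 X26.276 Y56.003
G01 X40.756 Y52.306
G01 X50.162 Y48.833
G01 X44.427 Y47.020
M5
G00 X68.015 Y233.688
M3 S203
G01 X63.366 Y247.995 F3426
G01 X51.196 Y256.838
G01 X36.152 Y256.838
G01 X23.982 Y247.995
G01 X19.333 Y233.688
G01 X23.982 Y219.381
G01 X36.152 Y210.538
G01 X51.196 Y210.538
G01 X63.366 Y219.381
G01 X68.015 Y233.688
M5
G00 X0.000 Y0.000

Since the viewBox matches the mm dimensions, user units are millimetres directly. The only transform is the Y-flip y_m = 267.455 − y_svg.

Shape 1 is a regular polygon drawn with `<polygon>`. Its stroke #ff8800 means engrave at S203, F3426. After flipping Y the toolpath is (23.152,194.089) → (15.984,195.594) → (11.981,201.726) → (13.486,208.894) → (19.618,212.897) → (26.786,211.392) → (30.789,205.260) → (29.284,198.092) → (23.152,194.089), returning to the start.

Shape 2 is a quadratic bezier drawn with `<path>`. Its stroke #000000 means score at S511, F1612. After flipping Y the toolpath is (85.774,47.718) → (69.764,81.114) → (58.674,114.089) → (52.504,146.643) → (51.253,178.775) → (54.923,210.487).

Shape 3 is a quadratic bezier drawn with `<path>`. Its stroke #ff8800 means engrave at S203, F3426. After flipping Y the toolpath is (39.352,152.685) → (55.246,148.330) → (65.779,143.517) → (70.951,138.244) → (70.761,132.513) → (65.211,126.324).

Shape 4 is a quadratic bezier drawn with `<path>`. Its stroke #000000 means score at S511, F1612. After flipping Y the toolpath is (97.073,195.049) → (87.426,205.790) → (78.713,214.664) → (70.935,221.668) → (64.091,226.805) → (58.182,230.073).

Shape 5 is a cubic bezier drawn with `<path>`. Its stroke #ff8800 means engrave at S203, F3426. After flipping Y the toolpath is (22.356,58.320) → (16.788,58.486) → (26.276,56.003) → (40.756,52.306) → (50.162,48.833) → (44.427,47.020).

Shape 6 is a circle drawn with `<circle>`. Its stroke #ff8800 means engrave at S203, F3426. After flipping Y the toolpath is (68.015,233.688) → (63.366,247.995) → (51.196,256.838) → (36.152,256.838) → (23.982,247.995) → (19.333,233.688) → (23.982,219.381) → (36.152,210.538) → (51.196,210.538) → (63.366,219.381) → (68.015,233.688), returning to the start.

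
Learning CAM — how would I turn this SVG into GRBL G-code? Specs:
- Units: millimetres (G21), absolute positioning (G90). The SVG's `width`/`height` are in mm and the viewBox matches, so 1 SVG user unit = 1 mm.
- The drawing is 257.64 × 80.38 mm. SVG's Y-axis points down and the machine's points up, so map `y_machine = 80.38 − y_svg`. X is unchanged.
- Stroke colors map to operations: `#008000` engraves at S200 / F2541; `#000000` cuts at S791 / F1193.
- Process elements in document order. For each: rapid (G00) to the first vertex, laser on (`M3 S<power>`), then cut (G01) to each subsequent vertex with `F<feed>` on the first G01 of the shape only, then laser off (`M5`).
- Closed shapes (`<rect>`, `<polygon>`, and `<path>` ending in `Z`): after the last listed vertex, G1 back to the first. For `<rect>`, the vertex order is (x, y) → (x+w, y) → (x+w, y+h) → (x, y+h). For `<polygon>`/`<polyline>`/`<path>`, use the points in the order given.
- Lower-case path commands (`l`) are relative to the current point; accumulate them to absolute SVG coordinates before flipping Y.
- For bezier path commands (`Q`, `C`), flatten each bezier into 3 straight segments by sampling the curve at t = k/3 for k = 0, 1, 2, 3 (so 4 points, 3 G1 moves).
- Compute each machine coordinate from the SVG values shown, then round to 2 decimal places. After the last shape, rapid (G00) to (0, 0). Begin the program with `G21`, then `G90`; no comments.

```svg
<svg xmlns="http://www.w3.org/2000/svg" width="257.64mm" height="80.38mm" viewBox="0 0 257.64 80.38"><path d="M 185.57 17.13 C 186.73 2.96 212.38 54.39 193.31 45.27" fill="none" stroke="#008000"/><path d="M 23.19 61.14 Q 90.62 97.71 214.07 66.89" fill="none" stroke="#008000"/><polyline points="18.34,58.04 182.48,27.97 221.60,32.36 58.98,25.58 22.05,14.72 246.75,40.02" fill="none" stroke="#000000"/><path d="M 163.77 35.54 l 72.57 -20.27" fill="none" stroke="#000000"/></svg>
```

viewBox `0 0 257.64 80.38` with mm width/height → 1 unit = 1 mm. Flip: y_m = 80.38 − y_svg.

**Shape 1** — `<path>` cubic bezier, stroke `#008000` → engrave (S200, F2541). Control points (SVG): P0=(185.57,17.13), P1=(186.73,2.96), P2=(212.38,54.39), P3=(193.31,45.27); sampled at t=k/3. Machine vertices: (185.57,63.25) → (192.33,60.23) → (200.04,41.50) → (193.31,35.11). Open path.

**Shape 2** — `<path>` quadratic bezier, stroke `#008000` → engrave (S200, F2541). Control points (SVG): P0=(23.19,61.14), P1=(90.62,97.71), P2=(214.07,66.89); sampled at t=k/3. Machine vertices: (23.19,19.24) → (74.37,2.35) → (137.99,0.43) → (214.07,13.49). Open path.

**Shape 3** — `<polyline>` open polyline, stroke `#000000` → cut (S791, F1193). Machine vertices: (18.34,22.34) → (182.48,52.41) → (221.60,48.02) → (58.98,54.80) → (22.05,65.66) → (246.75,40.36). Open path.

**Shape 4** — `<path>` line segment, stroke `#000000` → cut (S791, F1193). Machine vertices: (163.77,44.84) → (236.34,65.11). Open path.

G21
G90
G00 X185.57 Y63.25
M3 S200
G01 X192.33 Y60.23 F2541
G01 X200.04 Y41.50
G01 X193.31 Y35.11
M5
G00 X23.19 Y19.24
M3 S200
G01 X74.37 Y2.35 F2541
G01 X137.99 Y0.43
G01 X214.07 Y13.49
M5
G00 X18.34 Y22.34
M3 S791
G01 X182.48 Y52.41 F1193
G01 X221.60 Y48.02
G01 X58.98 Y54.80
G01 X22.05 Y65.66
G01 X246.75 Y40.36
M5
G00 X163.77 Y44.84
M3 S791
G01 X236.34 Y65.11 F1193
M5
G00 X0.00 Y0.00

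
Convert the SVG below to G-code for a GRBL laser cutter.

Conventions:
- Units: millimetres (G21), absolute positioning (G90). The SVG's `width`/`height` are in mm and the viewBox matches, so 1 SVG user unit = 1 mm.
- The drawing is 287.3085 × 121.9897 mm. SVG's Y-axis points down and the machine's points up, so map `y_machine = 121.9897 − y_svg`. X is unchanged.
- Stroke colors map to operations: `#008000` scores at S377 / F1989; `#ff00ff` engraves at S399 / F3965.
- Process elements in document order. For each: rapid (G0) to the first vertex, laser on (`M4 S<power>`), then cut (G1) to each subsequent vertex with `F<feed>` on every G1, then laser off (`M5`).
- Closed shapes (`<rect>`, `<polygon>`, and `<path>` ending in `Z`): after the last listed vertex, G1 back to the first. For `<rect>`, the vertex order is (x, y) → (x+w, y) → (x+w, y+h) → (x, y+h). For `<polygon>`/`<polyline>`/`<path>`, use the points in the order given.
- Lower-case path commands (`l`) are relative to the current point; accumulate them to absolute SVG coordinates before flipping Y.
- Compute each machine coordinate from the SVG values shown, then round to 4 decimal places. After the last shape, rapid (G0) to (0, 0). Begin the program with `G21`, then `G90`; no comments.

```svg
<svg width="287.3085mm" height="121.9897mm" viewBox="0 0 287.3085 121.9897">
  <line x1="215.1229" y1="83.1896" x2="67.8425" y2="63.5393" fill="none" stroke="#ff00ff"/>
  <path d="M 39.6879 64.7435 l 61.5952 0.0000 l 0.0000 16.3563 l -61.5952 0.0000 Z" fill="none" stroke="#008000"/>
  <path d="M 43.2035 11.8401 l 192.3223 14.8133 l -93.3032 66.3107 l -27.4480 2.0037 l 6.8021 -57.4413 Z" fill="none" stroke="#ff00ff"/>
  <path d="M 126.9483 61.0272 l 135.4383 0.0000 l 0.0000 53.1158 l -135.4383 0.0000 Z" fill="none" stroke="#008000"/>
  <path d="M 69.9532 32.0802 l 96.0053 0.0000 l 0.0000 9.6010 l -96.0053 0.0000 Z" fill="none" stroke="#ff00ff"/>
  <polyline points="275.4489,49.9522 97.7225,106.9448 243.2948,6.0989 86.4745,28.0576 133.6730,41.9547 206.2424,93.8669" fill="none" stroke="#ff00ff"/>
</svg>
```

G21
G90
G0 X215.1229 Y38.8001
M4 S399
G1 X67.8425 Y58.4504 F3965
M5
G0 X39.6879 Y57.2462
M4 S377
G1 X101.2831 Y57.2462 F1989
G1 X101.2831 Y40.8899 F1989
G1 X39.6879 Y40.8899 F1989
G1 X39.6879 Y57.2462 F1989
M5
G0 X43.2035 Y110.1496
M4 S399
G1 X235.5258 Y95.3363 F3965
G1 X142.2226 Y29.0256 F3965
G1 X114.7746 Y27.0219 F3965
G1 X121.5767 Y84.4632 F3965
G1 X43.2035 Y110.1496 F3965
M5
G0 X126.9483 Y60.9625
M4 S377
G1 X262.3866 Y60.9625 F1989
G1 X262.3866 Y7.8467 F1989
G1 X126.9483 Y7.8467 F1989
G1 X126.9483 Y60.9625 F1989
M5
G0 X69.9532 Y89.9095
M4 S399
G1 X165.9585 Y89.9095 F3965
G1 X165.9585 Y80.3085 F3965
G1 X69.9532 Y80.3085 F3965
G1 X69.9532 Y89.9095 F3965
M5
G0 X275.4489 Y72.0375
M4 S399
G1 X97.7225 Y15.0449 F3965
G1 X243.2948 Y115.8908 F3965
G1 X86.4745 Y93.9321 F3965
G1 X133.6730 Y80.0350 F3965
G1 X206.2424 Y28.1228 F3965
M5
G0 X0.0000 Y0.0000

Since the viewBox matches the mm dimensions, user units are millimetres directly. The only transform is the Y-flip y_m = 121.9897 − y_svg.

Shape 1 is a line segment drawn with `<line>`. Its stroke #ff00ff means engrave at S399, F3965. After flipping Y the toolpath is (215.1229,38.8001) → (67.8425,58.4504).

Shape 2 is a rectangle drawn with `<path>`. Its stroke #008000 means score at S377, F1989. After flipping Y the toolpath is (39.6879,57.2462) → (101.2831,57.2462) → (101.2831,40.8899) → (39.6879,40.8899) → (39.6879,57.2462), returning to the start.

Shape 3 is a closed polygon drawn with `<path>`. Its stroke #ff00ff means engrave at S399, F3965. After flipping Y the toolpath is (43.2035,110.1496) → (235.5258,95.3363) → (142.2226,29.0256) → (114.7746,27.0219) → (121.5767,84.4632) → (43.2035,110.1496), returning to the start.

Shape 4 is a rectangle drawn with `<path>`. Its stroke #008000 means score at S377, F1989. After flipping Y the toolpath is (126.9483,60.9625) → (262.3866,60.9625) → (262.3866,7.8467) → (126.9483,7.8467) → (126.9483,60.9625), returning to the start.

Shape 5 is a rectangle drawn with `<path>`. Its stroke #ff00ff means engrave at S399, F3965. After flipping Y the toolpath is (69.9532,89.9095) → (165.9585,89.9095) → (165.9585,80.3085) → (69.9532,80.3085) → (69.9532,89.9095), returning to the start.

Shape 6 is a open polyline drawn with `<polyline>`. Its stroke #ff00ff means engrave at S399, F3965. After flipping Y the toolpath is (275.4489,72.0375) → (97.7225,15.0449) → (243.2948,115.8908) → (86.4745,93.9321) → (133.6730,80.0350) → (206.2424,28.1228).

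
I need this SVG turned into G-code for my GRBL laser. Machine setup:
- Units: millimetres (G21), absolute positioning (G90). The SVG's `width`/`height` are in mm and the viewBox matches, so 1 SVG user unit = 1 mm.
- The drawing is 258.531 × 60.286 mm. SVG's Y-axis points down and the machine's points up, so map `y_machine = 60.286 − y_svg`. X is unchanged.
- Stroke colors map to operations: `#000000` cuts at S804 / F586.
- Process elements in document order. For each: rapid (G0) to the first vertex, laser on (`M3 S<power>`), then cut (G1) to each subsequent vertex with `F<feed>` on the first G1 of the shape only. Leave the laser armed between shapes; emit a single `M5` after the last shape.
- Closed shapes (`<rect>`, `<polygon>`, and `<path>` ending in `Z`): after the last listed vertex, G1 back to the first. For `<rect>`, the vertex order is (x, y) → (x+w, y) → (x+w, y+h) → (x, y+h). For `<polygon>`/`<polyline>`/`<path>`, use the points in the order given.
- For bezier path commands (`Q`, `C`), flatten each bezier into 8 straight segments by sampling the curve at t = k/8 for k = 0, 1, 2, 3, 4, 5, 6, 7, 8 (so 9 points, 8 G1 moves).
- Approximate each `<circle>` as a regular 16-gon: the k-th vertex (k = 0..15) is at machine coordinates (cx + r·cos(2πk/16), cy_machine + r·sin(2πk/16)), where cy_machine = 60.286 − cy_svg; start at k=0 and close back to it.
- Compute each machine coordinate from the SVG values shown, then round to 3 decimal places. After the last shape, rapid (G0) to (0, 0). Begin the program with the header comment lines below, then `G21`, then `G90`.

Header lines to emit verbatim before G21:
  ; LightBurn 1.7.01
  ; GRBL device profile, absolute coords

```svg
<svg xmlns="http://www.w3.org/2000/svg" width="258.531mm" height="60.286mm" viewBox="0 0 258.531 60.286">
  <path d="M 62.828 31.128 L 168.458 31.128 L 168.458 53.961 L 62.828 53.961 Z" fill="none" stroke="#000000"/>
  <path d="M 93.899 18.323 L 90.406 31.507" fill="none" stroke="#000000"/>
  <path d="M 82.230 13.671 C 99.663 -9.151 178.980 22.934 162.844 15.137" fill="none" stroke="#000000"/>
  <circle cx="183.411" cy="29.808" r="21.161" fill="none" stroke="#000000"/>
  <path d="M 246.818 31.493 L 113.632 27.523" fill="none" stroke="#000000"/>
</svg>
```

Since the viewBox matches the mm dimensions, user units are millimetres directly. The only transform is the Y-flip y_m = 60.286 − y_svg.

Shape 1 is a rectangle drawn with `<path>`. Its stroke #000000 means cut at S804, F586. After flipping Y the toolpath is (62.828,29.158) → (168.458,29.158) → (168.458,6.325) → (62.828,6.325) → (62.828,29.158), returning to the start.

Shape 2 is a line segment drawn with `<path>`. Its stroke #000000 means cut at S804, F586. After flipping Y the toolpath is (93.899,41.963) → (90.406,28.779).

Shape 3 is a cubic bezier drawn with `<path>`. Its stroke #000000 means cut at S804, F586. After flipping Y the toolpath is (82.230,46.615) → (91.361,52.785) → (104.450,54.918) → (119.652,54.124) → (135.125,51.516) → (149.025,48.204) → (159.507,45.298) → (164.728,43.909) → (162.844,45.149).

Shape 4 is a circle drawn with `<circle>`. Its stroke #000000 means cut at S804, F586. After flipping Y the toolpath is (204.572,30.478) → (202.961,38.576) → (198.374,45.441) → (191.509,50.028) → (183.411,51.639) → (175.313,50.028) → (168.448,45.441) → (163.861,38.576) → (162.250,30.478) → (163.861,22.380) → (168.448,15.515) → (175.313,10.928) → (183.411,9.317) → (191.509,10.928) → (198.374,15.515) → (202.961,22.380) → (204.572,30.478), returning to the start.

Shape 5 is a line segment drawn with `<path>`. Its stroke #000000 means cut at S804, F586. After flipping Y the toolpath is (246.818,28.793) → (113.632,32.763).

; LightBurn 1.7.01
; GRBL device profile, absolute coords
G21
G90
G0 X62.828 Y29.158
M3 S804
G1 X168.458 Y29.158 F586
G1 X168.458 Y6.325
G1 X62.828 Y6.325
G1 X62.828 Y29.158
G0 X93.899 Y41.963
M3 S804
G1 X90.406 Y28.779 F586
G0 X82.230 Y46.615
M3 S804
G1 X91.361 Y52.785 F586
G1 X104.450 Y54.918
G1 X119.652 Y54.124
G1 X135.125 Y51.516
G1 X149.025 Y48.204
G1 X159.507 Y45.298
G1 X164.728 Y43.909
G1 X162.844 Y45.149
G0 X204.572 Y30.478
M3 S804
G1 X202.961 Y38.576 F586
G1 X198.374 Y45.441
G1 X191.509 Y50.028
G1 X183.411 Y51.639
G1 X175.313 Y50.028
G1 X168.448 Y45.441
G1 X163.861 Y38.576
G1 X162.250 Y30.478
G1 X163.861 Y22.380
G1 X168.448 Y15.515
G1 X175.313 Y10.928
G1 X183.411 Y9.317
G1 X191.509 Y10.928
G1 X198.374 Y15.515
G1 X202.961 Y22.380
G1 X204.572 Y30.478
G0 X246.818 Y28.793
M3 S804
G1 X113.632 Y32.763 F586
M5
G0 X0.000 Y0.000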